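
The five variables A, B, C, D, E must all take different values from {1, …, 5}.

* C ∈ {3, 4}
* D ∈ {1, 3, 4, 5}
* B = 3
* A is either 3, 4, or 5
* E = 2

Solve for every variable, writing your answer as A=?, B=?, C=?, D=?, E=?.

A=5, B=3, C=4, D=1, E=2

B has just one choice, so B = 3. So A, C, D can't be 3.
C must be 4 (only option left). Remove 4 from A, D.
E must be 2 (only option left).
A must be 5 (only option left). So D can't be 5.
D has just one choice, so D = 1.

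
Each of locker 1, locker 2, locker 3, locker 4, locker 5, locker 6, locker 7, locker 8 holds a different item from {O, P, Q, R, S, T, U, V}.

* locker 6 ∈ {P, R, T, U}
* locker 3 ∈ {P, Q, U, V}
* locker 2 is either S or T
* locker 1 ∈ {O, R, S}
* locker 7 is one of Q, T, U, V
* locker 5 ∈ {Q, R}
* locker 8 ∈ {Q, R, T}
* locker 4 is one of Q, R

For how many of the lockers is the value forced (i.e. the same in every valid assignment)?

3

Among the 8 variables, O fits only locker 1 (and all 8 values in {O, P, Q, R, S, T, U, V} must be used), so locker 1 = O.
The 7 still-open variables draw from only 7 values {P, Q, R, S, T, U, V}, so each is used; only locker 2 can be S, hence locker 2 = S.
locker 4 and locker 5 between them cover only {Q, R} — a naked pair. Remove those values from locker 3, locker 6, locker 7, locker 8.
locker 8 has just one choice, so locker 8 = T. So locker 6, locker 7 can't be T.
Determined: locker 1=O, locker 2=S, locker 8=T. The other lockers each still have more than one consistent value. That makes 3.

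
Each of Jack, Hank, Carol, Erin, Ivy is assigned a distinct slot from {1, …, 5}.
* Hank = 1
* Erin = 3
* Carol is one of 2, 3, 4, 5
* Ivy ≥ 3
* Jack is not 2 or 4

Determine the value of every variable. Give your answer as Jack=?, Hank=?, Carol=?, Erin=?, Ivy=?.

Hank must be 1 (only option left). Eliminate 1 elsewhere: Jack.
Erin's domain is down to {3}, so Erin = 3. Eliminate 3 elsewhere: Jack, Carol, Ivy.
Jack must be 5 (only option left). Strike 5 from Carol, Ivy.
Ivy has just one choice, so Ivy = 4. Eliminate 4 elsewhere: Carol.
Carol must be 2 (only option left).

Jack=5, Hank=1, Carol=2, Erin=3, Ivy=4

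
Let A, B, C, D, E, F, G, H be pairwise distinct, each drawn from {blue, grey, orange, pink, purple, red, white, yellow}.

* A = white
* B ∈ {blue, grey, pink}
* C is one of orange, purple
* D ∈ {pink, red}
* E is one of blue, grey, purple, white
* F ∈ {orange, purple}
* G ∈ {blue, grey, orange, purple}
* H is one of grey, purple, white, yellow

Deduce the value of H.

yellow

A has just one choice, so A = white. Strike white from E, H.
The 7 still-open variables draw from only 7 values {blue, grey, orange, pink, purple, red, yellow}, so each is used; only D can be red, hence D = red.
The 6 still-open variables together cover exactly {blue, grey, orange, pink, purple, yellow} — 6 values for 6 variables — and pink appears only in B's list, so B = pink.
The 5 still-open variables together cover exactly {blue, grey, orange, purple, yellow} — 5 values for 5 variables — and yellow appears only in H's list, so H = yellow.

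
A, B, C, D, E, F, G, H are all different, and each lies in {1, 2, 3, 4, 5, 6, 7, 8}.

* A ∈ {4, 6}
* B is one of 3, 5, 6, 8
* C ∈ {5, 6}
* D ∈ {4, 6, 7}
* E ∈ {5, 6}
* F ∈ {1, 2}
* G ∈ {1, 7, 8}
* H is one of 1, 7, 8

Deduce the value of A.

4

The 8 variables together cover exactly {1, 2, 3, 4, 5, 6, 7, 8} — 8 values for 8 variables — and 2 appears only in F's list, so F = 2.
Among the 7 still-open variables, 3 fits only B (and all 7 values in {1, 3, 4, 5, 6, 7, 8} must be used), so B = 3.
C and E between them cover only {5, 6} — a naked pair. Remove those values from A, D.
So A = 4.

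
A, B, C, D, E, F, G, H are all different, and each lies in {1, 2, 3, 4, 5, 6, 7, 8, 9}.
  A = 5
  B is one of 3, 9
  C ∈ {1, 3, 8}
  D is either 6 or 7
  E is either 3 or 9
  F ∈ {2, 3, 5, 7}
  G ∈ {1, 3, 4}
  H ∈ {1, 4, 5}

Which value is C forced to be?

A's domain is down to {5}, so A = 5. Strike 5 from F, H.
B and E share exactly the 2 values {3, 9}; by pigeonhole those values go to them, so strike 3, 9 from C, F, G.
G and H between them cover only {1, 4} — a naked pair. Remove those values from C.
So C = 8.

8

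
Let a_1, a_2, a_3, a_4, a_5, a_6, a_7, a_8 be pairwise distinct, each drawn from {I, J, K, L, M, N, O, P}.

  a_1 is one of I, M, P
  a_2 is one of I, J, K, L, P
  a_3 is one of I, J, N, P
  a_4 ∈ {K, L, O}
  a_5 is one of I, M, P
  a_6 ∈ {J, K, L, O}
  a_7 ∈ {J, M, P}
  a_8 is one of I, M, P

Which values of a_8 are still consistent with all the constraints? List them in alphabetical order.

I, M, P

Among the 8 variables, N fits only a_3 (and all 8 values in {I, J, K, L, M, N, O, P} must be used), so a_3 = N.
a_1, a_5, a_8 share exactly the 3 values {I, M, P}; by pigeonhole those values go to them, so strike I, M, P from a_2, a_7.
That leaves a_7 = J. Eliminate J elsewhere: a_2, a_6.
No further eliminations apply; a_8 can still be any of I, M, P.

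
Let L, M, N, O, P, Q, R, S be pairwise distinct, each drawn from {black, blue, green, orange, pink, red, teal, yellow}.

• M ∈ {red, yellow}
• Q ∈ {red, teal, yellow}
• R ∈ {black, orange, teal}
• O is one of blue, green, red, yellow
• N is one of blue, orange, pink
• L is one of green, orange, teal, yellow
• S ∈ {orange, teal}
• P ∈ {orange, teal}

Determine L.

Among the 8 variables, black fits only R (and all 8 values in {black, blue, green, orange, pink, red, teal, yellow} must be used), so R = black.
The 7 still-open variables draw from only 7 values {blue, green, orange, pink, red, teal, yellow}, so each is used; only N can be pink, hence N = pink.
Among the 6 still-open variables, blue fits only O (and all 6 values in {blue, green, orange, red, teal, yellow} must be used), so O = blue.
The 5 still-open variables together cover exactly {green, orange, red, teal, yellow} — 5 values for 5 variables — and green appears only in L's list, so L = green.

green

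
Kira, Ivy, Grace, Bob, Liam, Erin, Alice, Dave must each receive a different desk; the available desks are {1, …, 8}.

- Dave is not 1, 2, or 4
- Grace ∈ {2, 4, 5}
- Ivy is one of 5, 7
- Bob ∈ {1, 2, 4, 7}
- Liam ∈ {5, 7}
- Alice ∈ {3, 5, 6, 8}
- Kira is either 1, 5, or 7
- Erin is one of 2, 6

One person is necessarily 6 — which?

Ivy and Liam share exactly the 2 values {5, 7}; by pigeonhole those values go to them, so strike 5, 7 from Kira, Grace, Bob, Alice, Dave.
Kira has just one choice, so Kira = 1. Remove 1 from Bob.
The 2 variables Grace and Bob are confined to {2, 4}, which locks those values in; drop them from Erin.
So 6 goes to Erin.

Erin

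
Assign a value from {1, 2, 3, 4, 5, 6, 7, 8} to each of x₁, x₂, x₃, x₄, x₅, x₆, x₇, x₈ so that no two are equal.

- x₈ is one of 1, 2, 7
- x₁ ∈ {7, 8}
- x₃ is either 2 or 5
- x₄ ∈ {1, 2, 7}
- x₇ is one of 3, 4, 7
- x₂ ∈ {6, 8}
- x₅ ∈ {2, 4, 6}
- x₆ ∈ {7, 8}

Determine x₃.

Among the 8 variables, 3 fits only x₇ (and all 8 values in {1, 2, 3, 4, 5, 6, 7, 8} must be used), so x₇ = 3.
The 7 still-open variables draw from only 7 values {1, 2, 4, 5, 6, 7, 8}, so each is used; only x₅ can be 4, hence x₅ = 4.
The 6 still-open variables draw from only 6 values {1, 2, 5, 6, 7, 8}, so each is used; only x₃ can be 5, hence x₃ = 5.

5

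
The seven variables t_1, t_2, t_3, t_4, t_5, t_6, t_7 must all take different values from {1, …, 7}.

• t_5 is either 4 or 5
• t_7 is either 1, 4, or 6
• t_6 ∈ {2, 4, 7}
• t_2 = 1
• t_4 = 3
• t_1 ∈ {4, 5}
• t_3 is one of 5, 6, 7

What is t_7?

6

t_2 has just one choice, so t_2 = 1. So t_7 can't be 1.
That leaves t_4 = 3.
Among the 5 still-open variables, 2 fits only t_6 (and all 5 values in {2, 4, 5, 6, 7} must be used), so t_6 = 2.
Among the 4 still-open variables, 7 fits only t_3 (and all 4 values in {4, 5, 6, 7} must be used), so t_3 = 7.
The 3 still-open variables draw from only 3 values {4, 5, 6}, so each is used; only t_7 can be 6, hence t_7 = 6.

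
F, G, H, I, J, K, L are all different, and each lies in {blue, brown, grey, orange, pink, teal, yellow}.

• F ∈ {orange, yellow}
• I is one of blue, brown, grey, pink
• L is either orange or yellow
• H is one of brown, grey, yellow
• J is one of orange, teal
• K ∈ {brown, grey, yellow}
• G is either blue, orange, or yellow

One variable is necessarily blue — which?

The 7 variables draw from only 7 values {blue, brown, grey, orange, pink, teal, yellow}, so each is used; only I can be pink, hence I = pink.
Among the 6 still-open variables, blue fits only G (and all 6 values in {blue, brown, grey, orange, teal, yellow} must be used), so G = blue.

G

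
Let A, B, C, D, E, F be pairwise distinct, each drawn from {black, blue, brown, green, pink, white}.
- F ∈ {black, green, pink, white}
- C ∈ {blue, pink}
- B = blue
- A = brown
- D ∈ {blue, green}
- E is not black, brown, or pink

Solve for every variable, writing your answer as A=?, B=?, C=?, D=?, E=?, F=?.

A has just one choice, so A = brown.
B's domain is down to {blue}, so B = blue. So C, D, E can't be blue.
C must be pink (only option left). Remove pink from F.
That leaves D = green. Eliminate green elsewhere: E, F.
E must be white (only option left). Remove white from F.
F must be black (only option left).

A=brown, B=blue, C=pink, D=green, E=white, F=black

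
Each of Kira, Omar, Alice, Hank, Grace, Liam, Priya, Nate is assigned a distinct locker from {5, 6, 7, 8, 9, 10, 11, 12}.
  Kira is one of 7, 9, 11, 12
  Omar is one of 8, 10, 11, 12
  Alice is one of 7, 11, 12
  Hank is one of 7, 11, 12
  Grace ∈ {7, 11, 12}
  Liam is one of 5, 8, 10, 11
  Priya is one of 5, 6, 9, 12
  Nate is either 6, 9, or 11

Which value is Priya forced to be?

5

Alice, Hank, Grace share exactly the 3 values {7, 11, 12}; by pigeonhole those values go to them, so strike 7, 11, 12 from Kira, Omar, Liam, Priya, Nate.
Kira must be 9 (only option left). Remove 9 from Priya, Nate.
That leaves Nate = 6. So Priya can't be 6.
So Priya = 5.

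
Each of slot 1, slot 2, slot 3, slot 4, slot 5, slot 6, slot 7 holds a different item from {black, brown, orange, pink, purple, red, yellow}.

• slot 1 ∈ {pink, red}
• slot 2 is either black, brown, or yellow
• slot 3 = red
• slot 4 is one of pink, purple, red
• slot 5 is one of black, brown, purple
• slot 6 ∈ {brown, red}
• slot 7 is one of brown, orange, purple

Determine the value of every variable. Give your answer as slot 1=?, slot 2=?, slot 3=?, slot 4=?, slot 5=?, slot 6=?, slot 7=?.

slot 3 has just one choice, so slot 3 = red. Eliminate red elsewhere: slot 1, slot 4, slot 6.
That leaves slot 6 = brown. So slot 2, slot 5, slot 7 can't be brown.
slot 1's domain is down to {pink}, so slot 1 = pink. So slot 4 can't be pink.
slot 4 has just one choice, so slot 4 = purple. So slot 5, slot 7 can't be purple.
slot 5 must be black (only option left). Strike black from slot 2.
slot 7 must be orange (only option left).
slot 2 has just one choice, so slot 2 = yellow.

slot 1=pink, slot 2=yellow, slot 3=red, slot 4=purple, slot 5=black, slot 6=brown, slot 7=orange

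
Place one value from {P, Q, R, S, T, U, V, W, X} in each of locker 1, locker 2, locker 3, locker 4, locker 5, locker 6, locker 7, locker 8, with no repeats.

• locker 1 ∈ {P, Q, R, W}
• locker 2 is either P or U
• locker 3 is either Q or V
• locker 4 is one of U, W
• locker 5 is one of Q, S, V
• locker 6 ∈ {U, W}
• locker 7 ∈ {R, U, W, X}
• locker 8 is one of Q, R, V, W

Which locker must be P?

Among the 8 variables, S fits only locker 5 (and all 8 values in {P, Q, R, S, U, V, W, X} must be used), so locker 5 = S.
Among the 7 still-open variables, X fits only locker 7 (and all 7 values in {P, Q, R, U, V, W, X} must be used), so locker 7 = X.
The 2 variables locker 4 and locker 6 are confined to {U, W}, which locks those values in; drop them from locker 1, locker 2, locker 8.
So P goes to locker 2.

locker 2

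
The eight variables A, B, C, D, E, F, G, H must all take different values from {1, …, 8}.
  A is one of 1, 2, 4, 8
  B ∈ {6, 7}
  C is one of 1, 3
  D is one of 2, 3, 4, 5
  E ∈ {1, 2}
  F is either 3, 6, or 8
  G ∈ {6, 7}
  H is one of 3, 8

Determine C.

1

The 8 variables draw from only 8 values {1, 2, 3, 4, 5, 6, 7, 8}, so each is used; only D can be 5, hence D = 5.
Among the 7 still-open variables, 4 fits only A (and all 7 values in {1, 2, 3, 4, 6, 7, 8} must be used), so A = 4.
The 6 still-open variables draw from only 6 values {1, 2, 3, 6, 7, 8}, so each is used; only E can be 2, hence E = 2.
The 5 still-open variables together cover exactly {1, 3, 6, 7, 8} — 5 values for 5 variables — and 1 appears only in C's list, so C = 1.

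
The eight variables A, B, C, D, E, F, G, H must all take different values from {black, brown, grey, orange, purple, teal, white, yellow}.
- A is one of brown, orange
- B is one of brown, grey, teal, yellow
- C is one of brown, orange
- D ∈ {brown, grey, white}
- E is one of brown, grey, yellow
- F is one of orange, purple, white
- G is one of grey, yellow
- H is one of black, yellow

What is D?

white

Among the 8 variables, black fits only H (and all 8 values in {black, brown, grey, orange, purple, teal, white, yellow} must be used), so H = black.
The 7 still-open variables together cover exactly {brown, grey, orange, purple, teal, white, yellow} — 7 values for 7 variables — and purple appears only in F's list, so F = purple.
Among the 6 still-open variables, teal fits only B (and all 6 values in {brown, grey, orange, teal, white, yellow} must be used), so B = teal.
Among the 5 still-open variables, white fits only D (and all 5 values in {brown, grey, orange, white, yellow} must be used), so D = white.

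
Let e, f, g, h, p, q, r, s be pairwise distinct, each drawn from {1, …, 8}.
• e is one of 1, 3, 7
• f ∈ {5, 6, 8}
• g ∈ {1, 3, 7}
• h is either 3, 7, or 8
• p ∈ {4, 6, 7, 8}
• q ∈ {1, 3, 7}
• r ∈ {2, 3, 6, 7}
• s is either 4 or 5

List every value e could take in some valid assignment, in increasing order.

The 8 variables draw from only 8 values {1, 2, 3, 4, 5, 6, 7, 8}, so each is used; only r can be 2, hence r = 2.
The 3 variables e, g, q are confined to {1, 3, 7}, which locks those values in; drop them from h, p.
h's domain is down to {8}, so h = 8. Strike 8 from f, p.
No further eliminations apply; e can still be any of 1, 3, 7.

1, 3, 7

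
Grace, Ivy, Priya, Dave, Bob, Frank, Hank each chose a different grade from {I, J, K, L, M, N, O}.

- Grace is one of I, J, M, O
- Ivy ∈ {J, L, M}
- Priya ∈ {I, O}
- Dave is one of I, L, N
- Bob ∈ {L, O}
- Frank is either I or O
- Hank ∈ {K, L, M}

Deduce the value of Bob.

L

Among the 7 variables, K fits only Hank (and all 7 values in {I, J, K, L, M, N, O} must be used), so Hank = K.
Among the 6 still-open variables, N fits only Dave (and all 6 values in {I, J, L, M, N, O} must be used), so Dave = N.
Priya and Frank share exactly the 2 values {I, O}; by pigeonhole those values go to them, so strike I, O from Grace, Bob.
So Bob = L.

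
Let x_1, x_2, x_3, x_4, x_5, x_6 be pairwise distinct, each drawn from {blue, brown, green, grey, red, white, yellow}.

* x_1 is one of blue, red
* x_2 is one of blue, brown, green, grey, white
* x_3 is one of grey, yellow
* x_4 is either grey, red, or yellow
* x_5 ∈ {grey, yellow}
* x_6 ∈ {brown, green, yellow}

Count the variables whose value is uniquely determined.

x_3 and x_5 share exactly the 2 values {grey, yellow}; by pigeonhole those values go to them, so strike grey, yellow from x_2, x_4, x_6.
x_4 has just one choice, so x_4 = red. Remove red from x_1.
That leaves x_1 = blue. So x_2 can't be blue.
Determined: x_1=blue, x_4=red. The other variables each still have more than one consistent value. That makes 2.

2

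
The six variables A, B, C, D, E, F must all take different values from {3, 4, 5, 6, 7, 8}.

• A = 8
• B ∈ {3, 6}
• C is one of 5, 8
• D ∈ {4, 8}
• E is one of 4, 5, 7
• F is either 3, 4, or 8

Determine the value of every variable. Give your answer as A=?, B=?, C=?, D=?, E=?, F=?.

A=8, B=6, C=5, D=4, E=7, F=3

A has just one choice, so A = 8. Strike 8 from C, D, F.
C's domain is down to {5}, so C = 5. Eliminate 5 elsewhere: E.
D must be 4 (only option left). So E, F can't be 4.
E has just one choice, so E = 7.
F must be 3 (only option left). Remove 3 from B.
B has just one choice, so B = 6.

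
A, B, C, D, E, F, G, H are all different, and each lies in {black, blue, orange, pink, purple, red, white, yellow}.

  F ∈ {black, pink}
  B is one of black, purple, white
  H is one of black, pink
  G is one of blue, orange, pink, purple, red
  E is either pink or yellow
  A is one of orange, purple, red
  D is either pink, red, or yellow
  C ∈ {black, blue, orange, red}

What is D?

red

Among the 8 variables, white fits only B (and all 8 values in {black, blue, orange, pink, purple, red, white, yellow} must be used), so B = white.
F and H between them cover only {black, pink} — a naked pair. Remove those values from C, D, E, G.
E has just one choice, so E = yellow. Strike yellow from D.
So D = red.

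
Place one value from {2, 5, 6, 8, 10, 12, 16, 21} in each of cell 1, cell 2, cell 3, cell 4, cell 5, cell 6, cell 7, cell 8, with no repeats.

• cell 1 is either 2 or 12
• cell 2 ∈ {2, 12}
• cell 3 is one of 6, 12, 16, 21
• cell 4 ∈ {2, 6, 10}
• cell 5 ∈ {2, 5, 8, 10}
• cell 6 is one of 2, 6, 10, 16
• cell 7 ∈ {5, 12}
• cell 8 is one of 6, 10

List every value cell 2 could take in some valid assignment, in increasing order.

2, 12

Among the 8 variables, 8 fits only cell 5 (and all 8 values in {2, 5, 6, 8, 10, 12, 16, 21} must be used), so cell 5 = 8.
The 7 still-open variables draw from only 7 values {2, 5, 6, 10, 12, 16, 21}, so each is used; only cell 7 can be 5, hence cell 7 = 5.
The 6 still-open variables together cover exactly {2, 6, 10, 12, 16, 21} — 6 values for 6 variables — and 21 appears only in cell 3's list, so cell 3 = 21.
The 5 still-open variables together cover exactly {2, 6, 10, 12, 16} — 5 values for 5 variables — and 16 appears only in cell 6's list, so cell 6 = 16.
cell 1 and cell 2 between them cover only {2, 12} — a naked pair. Remove those values from cell 4.
No further eliminations apply; cell 2 can still be any of 2, 12.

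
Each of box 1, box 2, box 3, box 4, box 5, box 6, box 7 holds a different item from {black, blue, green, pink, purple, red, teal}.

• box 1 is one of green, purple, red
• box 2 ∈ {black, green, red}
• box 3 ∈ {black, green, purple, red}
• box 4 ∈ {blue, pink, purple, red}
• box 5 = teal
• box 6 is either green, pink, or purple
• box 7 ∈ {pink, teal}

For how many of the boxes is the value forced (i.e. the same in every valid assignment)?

box 5 has just one choice, so box 5 = teal. Eliminate teal elsewhere: box 7.
box 7 has just one choice, so box 7 = pink. Eliminate pink elsewhere: box 4, box 6.
The 5 still-open variables together cover exactly {black, blue, green, purple, red} — 5 values for 5 variables — and blue appears only in box 4's list, so box 4 = blue.
Determined: box 4=blue, box 5=teal, box 7=pink. The other boxes each still have more than one consistent value. That makes 3.

3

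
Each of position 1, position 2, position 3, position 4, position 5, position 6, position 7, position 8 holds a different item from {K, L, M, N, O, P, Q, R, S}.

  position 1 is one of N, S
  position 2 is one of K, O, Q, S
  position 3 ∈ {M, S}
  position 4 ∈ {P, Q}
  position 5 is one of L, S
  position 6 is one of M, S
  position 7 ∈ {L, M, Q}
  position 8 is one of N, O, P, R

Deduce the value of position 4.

position 3 and position 6 share exactly the 2 values {M, S}; by pigeonhole those values go to them, so strike M, S from position 1, position 2, position 5, position 7.
position 1 must be N (only option left). Strike N from position 8.
That leaves position 5 = L. Strike L from position 7.
position 7's domain is down to {Q}, so position 7 = Q. Remove Q from position 2, position 4.
So position 4 = P.

P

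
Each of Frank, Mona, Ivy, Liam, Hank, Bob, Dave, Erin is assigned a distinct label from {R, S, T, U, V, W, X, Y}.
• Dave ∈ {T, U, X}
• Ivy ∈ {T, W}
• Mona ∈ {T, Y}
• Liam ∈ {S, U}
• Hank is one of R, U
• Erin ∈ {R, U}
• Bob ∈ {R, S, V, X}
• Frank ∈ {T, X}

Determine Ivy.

W

The 8 variables together cover exactly {R, S, T, U, V, W, X, Y} — 8 values for 8 variables — and V appears only in Bob's list, so Bob = V.
Among the 7 still-open variables, S fits only Liam (and all 7 values in {R, S, T, U, W, X, Y} must be used), so Liam = S.
Among the 6 still-open variables, W fits only Ivy (and all 6 values in {R, T, U, W, X, Y} must be used), so Ivy = W.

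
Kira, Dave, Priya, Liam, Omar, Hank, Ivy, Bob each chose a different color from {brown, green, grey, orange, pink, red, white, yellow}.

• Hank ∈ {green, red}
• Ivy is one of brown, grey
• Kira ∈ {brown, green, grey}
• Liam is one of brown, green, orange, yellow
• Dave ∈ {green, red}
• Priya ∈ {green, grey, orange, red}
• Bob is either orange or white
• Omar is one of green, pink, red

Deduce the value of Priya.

orange

Among the 8 variables, pink fits only Omar (and all 8 values in {brown, green, grey, orange, pink, red, white, yellow} must be used), so Omar = pink.
The 7 still-open variables together cover exactly {brown, green, grey, orange, red, white, yellow} — 7 values for 7 variables — and white appears only in Bob's list, so Bob = white.
Among the 6 still-open variables, yellow fits only Liam (and all 6 values in {brown, green, grey, orange, red, yellow} must be used), so Liam = yellow.
Among the 5 still-open variables, orange fits only Priya (and all 5 values in {brown, green, grey, orange, red} must be used), so Priya = orange.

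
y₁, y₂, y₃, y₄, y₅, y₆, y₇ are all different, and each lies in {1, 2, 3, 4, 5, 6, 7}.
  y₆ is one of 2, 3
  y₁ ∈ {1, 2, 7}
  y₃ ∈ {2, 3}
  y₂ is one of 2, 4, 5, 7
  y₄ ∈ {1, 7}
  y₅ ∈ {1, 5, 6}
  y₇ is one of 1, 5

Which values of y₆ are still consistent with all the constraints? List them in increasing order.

The 7 variables draw from only 7 values {1, 2, 3, 4, 5, 6, 7}, so each is used; only y₂ can be 4, hence y₂ = 4.
The 6 still-open variables together cover exactly {1, 2, 3, 5, 6, 7} — 6 values for 6 variables — and 6 appears only in y₅'s list, so y₅ = 6.
The 5 still-open variables together cover exactly {1, 2, 3, 5, 7} — 5 values for 5 variables — and 5 appears only in y₇'s list, so y₇ = 5.
y₃ and y₆ between them cover only {2, 3} — a naked pair. Remove those values from y₁.
No further eliminations apply; y₆ can still be any of 2, 3.

2, 3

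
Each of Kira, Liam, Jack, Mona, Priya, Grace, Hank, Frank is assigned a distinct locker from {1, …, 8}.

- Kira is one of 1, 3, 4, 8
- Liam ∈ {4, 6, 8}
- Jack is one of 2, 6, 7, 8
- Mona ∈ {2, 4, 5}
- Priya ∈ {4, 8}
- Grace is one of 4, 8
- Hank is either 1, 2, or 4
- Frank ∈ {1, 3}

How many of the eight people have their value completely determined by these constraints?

The 8 variables draw from only 8 values {1, 2, 3, 4, 5, 6, 7, 8}, so each is used; only Mona can be 5, hence Mona = 5.
The 7 still-open variables draw from only 7 values {1, 2, 3, 4, 6, 7, 8}, so each is used; only Jack can be 7, hence Jack = 7.
The 6 still-open variables draw from only 6 values {1, 2, 3, 4, 6, 8}, so each is used; only Hank can be 2, hence Hank = 2.
The 5 still-open variables draw from only 5 values {1, 3, 4, 6, 8}, so each is used; only Liam can be 6, hence Liam = 6.
Priya and Grace between them cover only {4, 8} — a naked pair. Remove those values from Kira.
Determined: Liam=6, Jack=7, Mona=5, Hank=2. The other people each still have more than one consistent value. That makes 4.

4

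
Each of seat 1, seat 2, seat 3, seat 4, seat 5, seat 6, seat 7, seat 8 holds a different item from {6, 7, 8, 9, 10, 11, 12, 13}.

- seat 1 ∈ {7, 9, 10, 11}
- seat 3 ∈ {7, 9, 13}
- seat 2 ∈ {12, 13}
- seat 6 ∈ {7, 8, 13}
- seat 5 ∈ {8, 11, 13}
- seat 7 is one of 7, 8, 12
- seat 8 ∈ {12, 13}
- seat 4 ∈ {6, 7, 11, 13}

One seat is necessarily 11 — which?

The 8 variables together cover exactly {6, 7, 8, 9, 10, 11, 12, 13} — 8 values for 8 variables — and 6 appears only in seat 4's list, so seat 4 = 6.
Among the 7 still-open variables, 10 fits only seat 1 (and all 7 values in {7, 8, 9, 10, 11, 12, 13} must be used), so seat 1 = 10.
Among the 6 still-open variables, 9 fits only seat 3 (and all 6 values in {7, 8, 9, 11, 12, 13} must be used), so seat 3 = 9.
Among the 5 still-open variables, 11 fits only seat 5 (and all 5 values in {7, 8, 11, 12, 13} must be used), so seat 5 = 11.

seat 5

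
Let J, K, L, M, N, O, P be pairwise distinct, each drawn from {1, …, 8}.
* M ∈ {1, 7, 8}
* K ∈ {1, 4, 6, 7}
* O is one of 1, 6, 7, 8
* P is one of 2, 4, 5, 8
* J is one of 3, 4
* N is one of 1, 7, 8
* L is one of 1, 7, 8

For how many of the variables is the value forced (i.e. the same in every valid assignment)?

3

L, M, N between them cover only {1, 7, 8} — a naked triple. Remove those values from K, O, P.
That leaves O = 6. Eliminate 6 elsewhere: K.
That leaves K = 4. So J, P can't be 4.
J's domain is down to {3}, so J = 3.
Determined: J=3, K=4, O=6. The other variables each still have more than one consistent value. That makes 3.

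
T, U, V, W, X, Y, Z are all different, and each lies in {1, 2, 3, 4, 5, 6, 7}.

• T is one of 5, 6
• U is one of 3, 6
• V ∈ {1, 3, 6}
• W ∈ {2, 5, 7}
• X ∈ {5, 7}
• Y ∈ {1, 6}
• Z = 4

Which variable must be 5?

T

Z's domain is down to {4}, so Z = 4.
Among the 6 still-open variables, 2 fits only W (and all 6 values in {1, 2, 3, 5, 6, 7} must be used), so W = 2.
The 5 still-open variables draw from only 5 values {1, 3, 5, 6, 7}, so each is used; only X can be 7, hence X = 7.
The 4 still-open variables draw from only 4 values {1, 3, 5, 6}, so each is used; only T can be 5, hence T = 5.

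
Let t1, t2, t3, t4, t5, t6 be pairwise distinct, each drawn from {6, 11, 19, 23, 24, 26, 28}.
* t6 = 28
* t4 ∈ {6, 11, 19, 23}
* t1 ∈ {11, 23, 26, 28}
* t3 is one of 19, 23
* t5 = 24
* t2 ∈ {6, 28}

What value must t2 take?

6

t5's domain is down to {24}, so t5 = 24.
t6's domain is down to {28}, so t6 = 28. Eliminate 28 elsewhere: t1, t2.
So t2 = 6.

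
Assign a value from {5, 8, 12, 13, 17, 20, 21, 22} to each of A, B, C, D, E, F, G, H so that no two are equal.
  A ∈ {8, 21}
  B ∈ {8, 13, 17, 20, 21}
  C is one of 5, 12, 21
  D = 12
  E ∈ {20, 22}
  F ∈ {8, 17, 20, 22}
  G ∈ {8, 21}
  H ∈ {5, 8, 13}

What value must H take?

13

D has just one choice, so D = 12. Remove 12 from C.
A and G between them cover only {8, 21} — a naked pair. Remove those values from B, C, F, H.
C must be 5 (only option left). Eliminate 5 elsewhere: H.
So H = 13.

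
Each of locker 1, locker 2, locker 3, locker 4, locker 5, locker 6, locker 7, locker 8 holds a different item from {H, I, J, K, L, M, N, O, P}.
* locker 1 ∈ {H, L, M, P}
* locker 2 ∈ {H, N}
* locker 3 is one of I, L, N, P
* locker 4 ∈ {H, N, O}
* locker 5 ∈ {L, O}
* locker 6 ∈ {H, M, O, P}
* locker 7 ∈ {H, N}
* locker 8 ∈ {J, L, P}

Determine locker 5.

L

Among the 8 variables, I fits only locker 3 (and all 8 values in {H, I, J, L, M, N, O, P} must be used), so locker 3 = I.
The 7 still-open variables together cover exactly {H, J, L, M, N, O, P} — 7 values for 7 variables — and J appears only in locker 8's list, so locker 8 = J.
locker 2 and locker 7 share exactly the 2 values {H, N}; by pigeonhole those values go to them, so strike H, N from locker 1, locker 4, locker 6.
That leaves locker 4 = O. Eliminate O elsewhere: locker 5, locker 6.
So locker 5 = L.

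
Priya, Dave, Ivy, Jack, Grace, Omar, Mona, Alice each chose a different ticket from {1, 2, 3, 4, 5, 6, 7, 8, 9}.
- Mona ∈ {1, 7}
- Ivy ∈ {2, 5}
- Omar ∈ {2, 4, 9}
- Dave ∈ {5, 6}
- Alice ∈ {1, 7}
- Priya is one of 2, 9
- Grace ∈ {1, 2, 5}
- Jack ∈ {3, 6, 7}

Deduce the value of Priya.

Among the 8 variables, 3 fits only Jack (and all 8 values in {1, 2, 3, 4, 5, 6, 7, 9} must be used), so Jack = 3.
The 7 still-open variables together cover exactly {1, 2, 4, 5, 6, 7, 9} — 7 values for 7 variables — and 4 appears only in Omar's list, so Omar = 4.
The 6 still-open variables draw from only 6 values {1, 2, 5, 6, 7, 9}, so each is used; only Dave can be 6, hence Dave = 6.
The 5 still-open variables draw from only 5 values {1, 2, 5, 7, 9}, so each is used; only Priya can be 9, hence Priya = 9.

9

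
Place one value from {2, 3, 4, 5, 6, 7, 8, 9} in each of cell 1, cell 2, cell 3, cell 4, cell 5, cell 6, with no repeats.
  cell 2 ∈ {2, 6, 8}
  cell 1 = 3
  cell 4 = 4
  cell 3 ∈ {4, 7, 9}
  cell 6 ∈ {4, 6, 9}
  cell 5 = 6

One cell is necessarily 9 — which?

cell 1 has just one choice, so cell 1 = 3.
cell 4 must be 4 (only option left). Strike 4 from cell 3, cell 6.
cell 5 must be 6 (only option left). Eliminate 6 elsewhere: cell 2, cell 6.
So 9 goes to cell 6.

cell 6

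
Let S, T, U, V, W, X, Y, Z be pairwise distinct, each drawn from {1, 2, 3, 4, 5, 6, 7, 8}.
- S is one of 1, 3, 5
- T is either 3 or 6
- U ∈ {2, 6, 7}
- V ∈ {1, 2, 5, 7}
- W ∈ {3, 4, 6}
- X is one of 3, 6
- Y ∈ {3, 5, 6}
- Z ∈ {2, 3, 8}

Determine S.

1

The 8 variables draw from only 8 values {1, 2, 3, 4, 5, 6, 7, 8}, so each is used; only W can be 4, hence W = 4.
The 7 still-open variables draw from only 7 values {1, 2, 3, 5, 6, 7, 8}, so each is used; only Z can be 8, hence Z = 8.
The 2 variables T and X are confined to {3, 6}, which locks those values in; drop them from S, U, Y.
Y's domain is down to {5}, so Y = 5. Strike 5 from S, V.
So S = 1.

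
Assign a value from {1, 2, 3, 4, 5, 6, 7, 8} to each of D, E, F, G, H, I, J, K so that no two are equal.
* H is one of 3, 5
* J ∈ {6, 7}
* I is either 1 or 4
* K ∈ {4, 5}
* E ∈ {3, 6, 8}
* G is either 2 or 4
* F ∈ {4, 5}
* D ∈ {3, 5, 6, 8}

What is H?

Among the 8 variables, 1 fits only I (and all 8 values in {1, 2, 3, 4, 5, 6, 7, 8} must be used), so I = 1.
Among the 7 still-open variables, 2 fits only G (and all 7 values in {2, 3, 4, 5, 6, 7, 8} must be used), so G = 2.
The 6 still-open variables together cover exactly {3, 4, 5, 6, 7, 8} — 6 values for 6 variables — and 7 appears only in J's list, so J = 7.
F and K between them cover only {4, 5} — a naked pair. Remove those values from D, H.
So H = 3.

3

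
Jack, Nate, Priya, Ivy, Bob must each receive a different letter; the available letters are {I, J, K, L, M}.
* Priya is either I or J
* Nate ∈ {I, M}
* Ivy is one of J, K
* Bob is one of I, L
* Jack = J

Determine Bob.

L

Jack has just one choice, so Jack = J. Strike J from Priya, Ivy.
Priya must be I (only option left). Eliminate I elsewhere: Nate, Bob.
So Bob = L.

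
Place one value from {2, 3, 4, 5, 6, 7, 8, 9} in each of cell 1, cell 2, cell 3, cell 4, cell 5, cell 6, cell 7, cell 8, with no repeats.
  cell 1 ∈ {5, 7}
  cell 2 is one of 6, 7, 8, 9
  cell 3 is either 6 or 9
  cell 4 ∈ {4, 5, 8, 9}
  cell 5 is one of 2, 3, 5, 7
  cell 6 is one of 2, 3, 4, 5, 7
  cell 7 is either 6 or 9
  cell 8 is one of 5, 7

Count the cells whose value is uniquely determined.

The 2 variables cell 1 and cell 8 are confined to {5, 7}, which locks those values in; drop them from cell 2, cell 4, cell 5, cell 6.
cell 3 and cell 7 share exactly the 2 values {6, 9}; by pigeonhole those values go to them, so strike 6, 9 from cell 2, cell 4.
cell 2 has just one choice, so cell 2 = 8. Remove 8 from cell 4.
cell 4's domain is down to {4}, so cell 4 = 4. So cell 6 can't be 4.
Determined: cell 2=8, cell 4=4. The other cells each still have more than one consistent value. That makes 2.

2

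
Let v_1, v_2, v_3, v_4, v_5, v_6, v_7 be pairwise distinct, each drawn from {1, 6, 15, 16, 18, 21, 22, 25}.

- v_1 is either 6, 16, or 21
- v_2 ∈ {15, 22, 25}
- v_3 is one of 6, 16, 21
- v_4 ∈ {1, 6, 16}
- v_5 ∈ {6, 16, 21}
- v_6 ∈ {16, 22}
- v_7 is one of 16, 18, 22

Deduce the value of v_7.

18

v_1, v_3, v_5 between them cover only {6, 16, 21} — a naked triple. Remove those values from v_4, v_6, v_7.
v_4 has just one choice, so v_4 = 1.
That leaves v_6 = 22. So v_2, v_7 can't be 22.
So v_7 = 18.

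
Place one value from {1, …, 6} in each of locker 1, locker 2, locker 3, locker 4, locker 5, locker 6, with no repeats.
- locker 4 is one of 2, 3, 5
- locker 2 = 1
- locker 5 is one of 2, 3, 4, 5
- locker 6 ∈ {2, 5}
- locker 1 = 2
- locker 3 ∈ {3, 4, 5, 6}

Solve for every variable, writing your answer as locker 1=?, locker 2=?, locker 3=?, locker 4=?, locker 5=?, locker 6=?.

locker 1's domain is down to {2}, so locker 1 = 2. So locker 4, locker 5, locker 6 can't be 2.
locker 2 has just one choice, so locker 2 = 1.
locker 6's domain is down to {5}, so locker 6 = 5. So locker 3, locker 4, locker 5 can't be 5.
locker 4's domain is down to {3}, so locker 4 = 3. Strike 3 from locker 3, locker 5.
That leaves locker 5 = 4. Strike 4 from locker 3.
locker 3's domain is down to {6}, so locker 3 = 6.

locker 1=2, locker 2=1, locker 3=6, locker 4=3, locker 5=4, locker 6=5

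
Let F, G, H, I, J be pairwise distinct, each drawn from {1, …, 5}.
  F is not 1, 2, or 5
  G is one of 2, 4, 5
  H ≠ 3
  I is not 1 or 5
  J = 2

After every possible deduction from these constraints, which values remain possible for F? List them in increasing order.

3, 4

J has just one choice, so J = 2. Remove 2 from G, H, I.
The 4 still-open variables draw from only 4 values {1, 3, 4, 5}, so each is used; only H can be 1, hence H = 1.
Among the 3 still-open variables, 5 fits only G (and all 3 values in {3, 4, 5} must be used), so G = 5.
No further eliminations apply; F can still be any of 3, 4.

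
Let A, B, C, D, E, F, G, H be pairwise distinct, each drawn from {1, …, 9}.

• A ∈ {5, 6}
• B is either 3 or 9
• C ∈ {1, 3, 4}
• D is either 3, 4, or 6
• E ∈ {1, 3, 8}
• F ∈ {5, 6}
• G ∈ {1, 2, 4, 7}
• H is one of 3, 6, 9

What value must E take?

A and F between them cover only {5, 6} — a naked pair. Remove those values from D, H.
B and H between them cover only {3, 9} — a naked pair. Remove those values from C, D, E.
D's domain is down to {4}, so D = 4. So C, G can't be 4.
C's domain is down to {1}, so C = 1. Eliminate 1 elsewhere: E, G.
So E = 8.

8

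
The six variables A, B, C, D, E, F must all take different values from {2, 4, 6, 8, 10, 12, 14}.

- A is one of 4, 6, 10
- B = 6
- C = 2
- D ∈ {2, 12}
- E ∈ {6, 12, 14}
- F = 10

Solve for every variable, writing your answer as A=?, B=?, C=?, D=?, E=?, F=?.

B's domain is down to {6}, so B = 6. Eliminate 6 elsewhere: A, E.
C must be 2 (only option left). So D can't be 2.
D must be 12 (only option left). Remove 12 from E.
That leaves E = 14.
That leaves F = 10. So A can't be 10.
A must be 4 (only option left).

A=4, B=6, C=2, D=12, E=14, F=10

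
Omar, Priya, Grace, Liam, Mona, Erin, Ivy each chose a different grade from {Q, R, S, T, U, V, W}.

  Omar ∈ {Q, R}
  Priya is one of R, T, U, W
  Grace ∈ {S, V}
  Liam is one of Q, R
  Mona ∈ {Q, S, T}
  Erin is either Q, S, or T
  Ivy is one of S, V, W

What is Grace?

V

The 7 variables draw from only 7 values {Q, R, S, T, U, V, W}, so each is used; only Priya can be U, hence Priya = U.
Among the 6 still-open variables, W fits only Ivy (and all 6 values in {Q, R, S, T, V, W} must be used), so Ivy = W.
Among the 5 still-open variables, V fits only Grace (and all 5 values in {Q, R, S, T, V} must be used), so Grace = V.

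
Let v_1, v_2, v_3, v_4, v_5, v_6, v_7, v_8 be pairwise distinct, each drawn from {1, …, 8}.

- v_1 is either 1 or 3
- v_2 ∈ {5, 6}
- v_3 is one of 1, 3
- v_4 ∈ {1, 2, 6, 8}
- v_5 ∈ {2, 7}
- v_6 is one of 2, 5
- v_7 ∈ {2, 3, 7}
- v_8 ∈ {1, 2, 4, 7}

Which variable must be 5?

v_6

The 8 variables together cover exactly {1, 2, 3, 4, 5, 6, 7, 8} — 8 values for 8 variables — and 4 appears only in v_8's list, so v_8 = 4.
The 7 still-open variables together cover exactly {1, 2, 3, 5, 6, 7, 8} — 7 values for 7 variables — and 8 appears only in v_4's list, so v_4 = 8.
Among the 6 still-open variables, 6 fits only v_2 (and all 6 values in {1, 2, 3, 5, 6, 7} must be used), so v_2 = 6.
Among the 5 still-open variables, 5 fits only v_6 (and all 5 values in {1, 2, 3, 5, 7} must be used), so v_6 = 5.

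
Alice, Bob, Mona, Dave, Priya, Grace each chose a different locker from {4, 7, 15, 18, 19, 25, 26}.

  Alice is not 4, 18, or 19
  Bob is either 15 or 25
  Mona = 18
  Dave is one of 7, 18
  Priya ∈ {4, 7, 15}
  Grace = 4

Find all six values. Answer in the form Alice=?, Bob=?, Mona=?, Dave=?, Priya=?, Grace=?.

Mona's domain is down to {18}, so Mona = 18. Eliminate 18 elsewhere: Dave.
Dave must be 7 (only option left). So Alice, Priya can't be 7.
That leaves Grace = 4. Eliminate 4 elsewhere: Priya.
Priya must be 15 (only option left). Eliminate 15 elsewhere: Alice, Bob.
Bob has just one choice, so Bob = 25. Remove 25 from Alice.
Alice's domain is down to {26}, so Alice = 26.

Alice=26, Bob=25, Mona=18, Dave=7, Priya=15, Grace=4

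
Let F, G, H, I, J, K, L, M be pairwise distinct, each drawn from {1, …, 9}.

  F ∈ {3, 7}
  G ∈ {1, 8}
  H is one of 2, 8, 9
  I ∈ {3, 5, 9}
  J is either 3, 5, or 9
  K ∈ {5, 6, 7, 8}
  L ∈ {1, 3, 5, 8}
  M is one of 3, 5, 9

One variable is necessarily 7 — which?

The 8 variables together cover exactly {1, 2, 3, 5, 6, 7, 8, 9} — 8 values for 8 variables — and 2 appears only in H's list, so H = 2.
The 7 still-open variables draw from only 7 values {1, 3, 5, 6, 7, 8, 9}, so each is used; only K can be 6, hence K = 6.
Among the 6 still-open variables, 7 fits only F (and all 6 values in {1, 3, 5, 7, 8, 9} must be used), so F = 7.

F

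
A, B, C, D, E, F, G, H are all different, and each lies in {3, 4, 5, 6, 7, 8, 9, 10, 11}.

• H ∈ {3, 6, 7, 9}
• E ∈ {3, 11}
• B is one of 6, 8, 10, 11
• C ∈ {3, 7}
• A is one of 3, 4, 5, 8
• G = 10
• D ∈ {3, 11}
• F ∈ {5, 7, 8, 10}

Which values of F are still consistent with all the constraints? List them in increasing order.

5, 8

G must be 10 (only option left). So B, F can't be 10.
D and E between them cover only {3, 11} — a naked pair. Remove those values from A, B, C, H.
C has just one choice, so C = 7. Remove 7 from F, H.
No further eliminations apply; F can still be any of 5, 8.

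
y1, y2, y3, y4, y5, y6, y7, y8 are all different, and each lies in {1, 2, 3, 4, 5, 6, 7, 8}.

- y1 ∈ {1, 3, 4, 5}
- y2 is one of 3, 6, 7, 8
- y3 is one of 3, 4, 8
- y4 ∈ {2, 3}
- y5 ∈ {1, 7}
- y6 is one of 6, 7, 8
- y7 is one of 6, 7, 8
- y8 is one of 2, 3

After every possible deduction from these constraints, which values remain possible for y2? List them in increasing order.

Among the 8 variables, 5 fits only y1 (and all 8 values in {1, 2, 3, 4, 5, 6, 7, 8} must be used), so y1 = 5.
Among the 7 still-open variables, 1 fits only y5 (and all 7 values in {1, 2, 3, 4, 6, 7, 8} must be used), so y5 = 1.
The 6 still-open variables draw from only 6 values {2, 3, 4, 6, 7, 8}, so each is used; only y3 can be 4, hence y3 = 4.
y4 and y8 between them cover only {2, 3} — a naked pair. Remove those values from y2.
No further eliminations apply; y2 can still be any of 6, 7, 8.

6, 7, 8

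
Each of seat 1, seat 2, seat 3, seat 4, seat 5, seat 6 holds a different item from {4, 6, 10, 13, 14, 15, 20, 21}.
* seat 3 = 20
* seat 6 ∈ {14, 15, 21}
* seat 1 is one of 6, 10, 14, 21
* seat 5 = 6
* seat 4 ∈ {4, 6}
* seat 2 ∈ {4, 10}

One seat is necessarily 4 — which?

seat 3 must be 20 (only option left).
That leaves seat 5 = 6. Eliminate 6 elsewhere: seat 1, seat 4.
So 4 goes to seat 4.

seat 4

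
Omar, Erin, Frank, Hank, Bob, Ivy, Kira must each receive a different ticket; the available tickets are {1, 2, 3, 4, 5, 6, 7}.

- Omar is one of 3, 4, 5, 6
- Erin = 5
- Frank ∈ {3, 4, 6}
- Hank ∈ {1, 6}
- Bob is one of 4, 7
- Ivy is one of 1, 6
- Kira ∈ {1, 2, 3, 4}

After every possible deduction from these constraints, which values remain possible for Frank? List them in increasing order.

3, 4

Erin's domain is down to {5}, so Erin = 5. Remove 5 from Omar.
The 6 still-open variables draw from only 6 values {1, 2, 3, 4, 6, 7}, so each is used; only Kira can be 2, hence Kira = 2.
The 5 still-open variables together cover exactly {1, 3, 4, 6, 7} — 5 values for 5 variables — and 7 appears only in Bob's list, so Bob = 7.
Hank and Ivy share exactly the 2 values {1, 6}; by pigeonhole those values go to them, so strike 1, 6 from Omar, Frank.
No further eliminations apply; Frank can still be any of 3, 4.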